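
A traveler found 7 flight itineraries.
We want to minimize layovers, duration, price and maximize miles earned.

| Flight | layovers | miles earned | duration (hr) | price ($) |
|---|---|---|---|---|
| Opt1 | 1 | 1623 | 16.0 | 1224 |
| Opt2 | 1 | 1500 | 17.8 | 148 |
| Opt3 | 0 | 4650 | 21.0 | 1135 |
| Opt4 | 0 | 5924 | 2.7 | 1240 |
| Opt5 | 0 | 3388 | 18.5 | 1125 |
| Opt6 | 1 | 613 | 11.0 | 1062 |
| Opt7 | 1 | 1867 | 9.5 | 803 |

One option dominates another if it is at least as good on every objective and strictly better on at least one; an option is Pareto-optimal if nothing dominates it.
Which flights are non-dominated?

Opt2, Opt3, Opt4, Opt5, Opt7

Opt1: dominated by Opt7 (layovers 1≤1, miles earned 1867≥1623, duration 9.5≤16.0, price 803≤1224).
Opt2: not dominated (best price).
Opt3: not dominated.
Opt4: not dominated (best miles earned).
Opt5: not dominated.
Opt6: dominated by Opt7 (layovers 1≤1, miles earned 1867≥613, duration 9.5≤11.0, price 803≤1062).
Opt7: not dominated.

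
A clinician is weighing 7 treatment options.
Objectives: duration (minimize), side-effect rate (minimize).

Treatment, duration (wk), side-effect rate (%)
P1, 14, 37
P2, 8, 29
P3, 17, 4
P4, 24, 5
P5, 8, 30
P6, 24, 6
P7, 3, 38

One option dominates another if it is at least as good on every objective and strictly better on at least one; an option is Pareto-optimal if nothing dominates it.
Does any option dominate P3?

No

P1: worse on side-effect rate (37 vs 4).
P2: worse on side-effect rate (29 vs 4).
P4: worse on duration (24 vs 17).
P5: worse on side-effect rate (30 vs 4).
P6: worse on duration (24 vs 17).
P7: worse on side-effect rate (38 vs 4).
No option is at least as good as P3 on every objective and strictly better on one.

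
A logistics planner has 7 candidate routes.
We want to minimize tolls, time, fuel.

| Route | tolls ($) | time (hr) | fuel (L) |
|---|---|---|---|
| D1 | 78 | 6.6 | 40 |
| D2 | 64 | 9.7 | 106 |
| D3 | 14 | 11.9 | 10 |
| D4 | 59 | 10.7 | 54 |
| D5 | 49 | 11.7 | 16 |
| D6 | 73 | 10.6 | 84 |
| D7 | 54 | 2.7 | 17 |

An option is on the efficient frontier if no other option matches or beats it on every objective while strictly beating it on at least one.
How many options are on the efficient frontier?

3

D1: dominated by D7 (tolls 54≤78, time 2.7≤6.6, fuel 17≤40).
D2: dominated by D7 (tolls 54≤64, time 2.7≤9.7, fuel 17≤106).
D3: not dominated (best tolls).
D4: dominated by D7 (tolls 54≤59, time 2.7≤10.7, fuel 17≤54).
D5: not dominated.
D6: dominated by D7 (tolls 54≤73, time 2.7≤10.6, fuel 17≤84).
D7: not dominated (best time).
Pareto-optimal: D3, D5, D7 → 3.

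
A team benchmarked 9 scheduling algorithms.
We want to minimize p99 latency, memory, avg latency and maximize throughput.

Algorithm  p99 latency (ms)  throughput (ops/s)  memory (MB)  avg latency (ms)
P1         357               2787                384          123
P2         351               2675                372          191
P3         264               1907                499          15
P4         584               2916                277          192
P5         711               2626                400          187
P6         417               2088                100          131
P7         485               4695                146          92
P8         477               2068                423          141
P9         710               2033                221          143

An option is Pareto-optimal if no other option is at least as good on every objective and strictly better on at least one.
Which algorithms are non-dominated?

P1: not dominated.
P2: not dominated.
P3: not dominated (best p99 latency).
P4: dominated by P7 (p99 latency 485≤584, throughput 4695≥2916, memory 146≤277, avg latency 92≤192).
P5: dominated by P1 (p99 latency 357≤711, throughput 2787≥2626, memory 384≤400, avg latency 123≤187).
P6: not dominated (best memory).
P7: not dominated (best throughput).
P8: dominated by P1 (p99 latency 357≤477, throughput 2787≥2068, memory 384≤423, avg latency 123≤141).
P9: dominated by P6 (p99 latency 417≤710, throughput 2088≥2033, memory 100≤221, avg latency 131≤143).

P1, P2, P3, P6, P7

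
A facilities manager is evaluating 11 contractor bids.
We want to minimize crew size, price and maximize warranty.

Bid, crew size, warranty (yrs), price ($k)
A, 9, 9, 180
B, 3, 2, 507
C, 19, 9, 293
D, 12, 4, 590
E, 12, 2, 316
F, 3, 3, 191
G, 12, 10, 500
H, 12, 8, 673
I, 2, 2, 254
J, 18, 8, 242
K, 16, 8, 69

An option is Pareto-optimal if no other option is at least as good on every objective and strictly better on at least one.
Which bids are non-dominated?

A: not dominated.
B: dominated by F (crew size 3≤3, warranty 3≥2, price 191≤507).
C: dominated by A (crew size 9≤19, warranty 9≥9, price 180≤293).
D: dominated by A (crew size 9≤12, warranty 9≥4, price 180≤590).
E: dominated by A (crew size 9≤12, warranty 9≥2, price 180≤316).
F: not dominated.
G: not dominated (best warranty).
H: dominated by A (crew size 9≤12, warranty 9≥8, price 180≤673).
I: not dominated (best crew size).
J: dominated by A (crew size 9≤18, warranty 9≥8, price 180≤242).
K: not dominated (best price).

A, F, G, I, K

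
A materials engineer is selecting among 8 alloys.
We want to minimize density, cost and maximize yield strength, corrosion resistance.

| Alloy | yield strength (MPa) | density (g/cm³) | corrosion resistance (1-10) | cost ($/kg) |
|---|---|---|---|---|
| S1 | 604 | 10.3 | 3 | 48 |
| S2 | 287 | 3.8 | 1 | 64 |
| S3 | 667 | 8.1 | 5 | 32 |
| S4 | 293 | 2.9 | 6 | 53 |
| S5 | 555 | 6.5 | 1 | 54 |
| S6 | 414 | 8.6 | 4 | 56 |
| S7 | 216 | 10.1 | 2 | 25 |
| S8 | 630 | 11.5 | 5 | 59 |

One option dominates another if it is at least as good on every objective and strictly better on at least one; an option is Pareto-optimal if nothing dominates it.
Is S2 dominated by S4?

Yes

S4 vs S2: yield strength 293≥287, density 2.9≤3.8, corrosion resistance 6≥1, cost 53≤64 — S4 is at least as good on every objective with at least one strict improvement.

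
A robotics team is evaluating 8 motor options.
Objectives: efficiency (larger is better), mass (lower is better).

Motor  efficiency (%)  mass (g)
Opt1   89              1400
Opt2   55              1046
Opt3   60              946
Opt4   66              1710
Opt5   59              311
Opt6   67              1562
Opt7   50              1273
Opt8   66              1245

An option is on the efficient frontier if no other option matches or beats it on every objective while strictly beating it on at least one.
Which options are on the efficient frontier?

Opt1, Opt3, Opt5, Opt8

Opt1: not dominated (best efficiency).
Opt2: dominated by Opt3 (efficiency 60≥55, mass 946≤1046).
Opt3: not dominated.
Opt4: dominated by Opt1 (efficiency 89≥66, mass 1400≤1710).
Opt5: not dominated (best mass).
Opt6: dominated by Opt1 (efficiency 89≥67, mass 1400≤1562).
Opt7: dominated by Opt2 (efficiency 55≥50, mass 1046≤1273).
Opt8: not dominated.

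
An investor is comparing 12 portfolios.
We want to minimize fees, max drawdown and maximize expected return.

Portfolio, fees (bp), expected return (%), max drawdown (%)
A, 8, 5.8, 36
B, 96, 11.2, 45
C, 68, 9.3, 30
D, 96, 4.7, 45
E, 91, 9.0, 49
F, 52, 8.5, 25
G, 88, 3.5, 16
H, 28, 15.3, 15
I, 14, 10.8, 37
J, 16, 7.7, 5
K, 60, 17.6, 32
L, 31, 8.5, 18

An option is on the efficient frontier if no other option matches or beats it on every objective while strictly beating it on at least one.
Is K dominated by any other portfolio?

A: worse on expected return (5.8 vs 17.6).
B: worse on fees (96 vs 60).
C: worse on fees (68 vs 60).
D: worse on fees (96 vs 60).
E: worse on fees (91 vs 60).
F: worse on expected return (8.5 vs 17.6).
G: worse on fees (88 vs 60).
H: worse on expected return (15.3 vs 17.6).
I: worse on expected return (10.8 vs 17.6).
J: worse on expected return (7.7 vs 17.6).
L: worse on expected return (8.5 vs 17.6).
No option is at least as good as K on every objective and strictly better on one.

No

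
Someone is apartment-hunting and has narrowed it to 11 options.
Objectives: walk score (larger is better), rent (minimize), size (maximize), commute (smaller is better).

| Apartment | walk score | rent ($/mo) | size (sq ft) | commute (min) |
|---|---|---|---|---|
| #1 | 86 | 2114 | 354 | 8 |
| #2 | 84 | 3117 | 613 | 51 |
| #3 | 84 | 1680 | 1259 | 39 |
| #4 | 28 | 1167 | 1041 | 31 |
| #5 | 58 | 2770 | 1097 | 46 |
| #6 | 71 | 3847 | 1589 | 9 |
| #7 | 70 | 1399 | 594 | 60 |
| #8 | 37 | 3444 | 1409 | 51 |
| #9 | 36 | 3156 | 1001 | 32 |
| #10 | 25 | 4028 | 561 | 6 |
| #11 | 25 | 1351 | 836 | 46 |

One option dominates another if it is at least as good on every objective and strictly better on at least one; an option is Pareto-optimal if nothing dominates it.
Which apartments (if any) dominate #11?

#4: walk score 28≥25, rent 1167≤1351, size 1041≥836, commute 31≤46 — dominates #11.
Others (#1, #2, #3, #5, #6, #7, #8, #9, #10) are each worse than #11 on at least one objective.

#4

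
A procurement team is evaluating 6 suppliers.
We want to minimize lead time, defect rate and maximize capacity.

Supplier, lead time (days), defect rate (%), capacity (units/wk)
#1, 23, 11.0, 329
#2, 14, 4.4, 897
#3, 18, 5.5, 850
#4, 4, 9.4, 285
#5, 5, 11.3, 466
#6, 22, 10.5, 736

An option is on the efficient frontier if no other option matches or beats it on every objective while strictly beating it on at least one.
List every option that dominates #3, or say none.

#2

#2: lead time 14≤18, defect rate 4.4≤5.5, capacity 897≥850 — dominates #3.
Others (#1, #4, #5, #6) are each worse than #3 on at least one objective.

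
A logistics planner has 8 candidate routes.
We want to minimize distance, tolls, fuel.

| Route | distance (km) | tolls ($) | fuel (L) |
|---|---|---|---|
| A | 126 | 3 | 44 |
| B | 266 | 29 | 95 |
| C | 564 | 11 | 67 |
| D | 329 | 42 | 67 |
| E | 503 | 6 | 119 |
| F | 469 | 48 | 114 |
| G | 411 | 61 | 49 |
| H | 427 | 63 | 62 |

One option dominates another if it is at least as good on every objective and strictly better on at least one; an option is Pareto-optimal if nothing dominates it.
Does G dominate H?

G vs H: distance 411≤427, tolls 61≤63, fuel 49≤62 — G is at least as good on every objective with at least one strict improvement.

Yes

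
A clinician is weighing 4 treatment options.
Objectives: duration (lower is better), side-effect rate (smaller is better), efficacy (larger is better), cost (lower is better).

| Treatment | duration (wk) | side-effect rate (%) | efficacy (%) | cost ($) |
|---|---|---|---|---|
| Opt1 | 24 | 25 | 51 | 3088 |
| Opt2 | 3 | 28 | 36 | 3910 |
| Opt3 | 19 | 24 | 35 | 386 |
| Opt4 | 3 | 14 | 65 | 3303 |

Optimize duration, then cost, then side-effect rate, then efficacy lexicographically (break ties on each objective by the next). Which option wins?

First minimize duration: best is 3, kept {Opt2, Opt4}.
Then minimize cost: best is 3303, kept {Opt4}.

Opt4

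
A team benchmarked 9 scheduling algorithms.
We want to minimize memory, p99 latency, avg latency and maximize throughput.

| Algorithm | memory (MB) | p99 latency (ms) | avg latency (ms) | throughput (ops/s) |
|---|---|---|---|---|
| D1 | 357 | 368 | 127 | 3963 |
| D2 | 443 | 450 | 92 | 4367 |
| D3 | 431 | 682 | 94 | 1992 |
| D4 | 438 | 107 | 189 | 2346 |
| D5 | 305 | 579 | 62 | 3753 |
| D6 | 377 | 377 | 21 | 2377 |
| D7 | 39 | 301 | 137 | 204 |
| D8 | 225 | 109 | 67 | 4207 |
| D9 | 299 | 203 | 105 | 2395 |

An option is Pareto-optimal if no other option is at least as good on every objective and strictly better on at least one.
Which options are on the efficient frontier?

D2, D4, D5, D6, D7, D8

D1: dominated by D8 (memory 225≤357, p99 latency 109≤368, avg latency 67≤127, throughput 4207≥3963).
D2: not dominated (best throughput).
D3: dominated by D5 (memory 305≤431, p99 latency 579≤682, avg latency 62≤94, throughput 3753≥1992).
D4: not dominated (best p99 latency).
D5: not dominated.
D6: not dominated (best avg latency).
D7: not dominated (best memory).
D8: not dominated.
D9: dominated by D8 (memory 225≤299, p99 latency 109≤203, avg latency 67≤105, throughput 4207≥2395).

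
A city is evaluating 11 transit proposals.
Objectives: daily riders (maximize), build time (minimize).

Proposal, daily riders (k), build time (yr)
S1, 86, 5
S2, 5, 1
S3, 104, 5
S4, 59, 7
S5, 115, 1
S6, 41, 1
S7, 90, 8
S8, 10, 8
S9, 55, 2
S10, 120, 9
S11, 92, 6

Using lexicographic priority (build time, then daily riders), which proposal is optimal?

First minimize build time: best is 1, kept {S2, S5, S6}.
Then maximize daily riders: best is 115, kept {S5}.

S5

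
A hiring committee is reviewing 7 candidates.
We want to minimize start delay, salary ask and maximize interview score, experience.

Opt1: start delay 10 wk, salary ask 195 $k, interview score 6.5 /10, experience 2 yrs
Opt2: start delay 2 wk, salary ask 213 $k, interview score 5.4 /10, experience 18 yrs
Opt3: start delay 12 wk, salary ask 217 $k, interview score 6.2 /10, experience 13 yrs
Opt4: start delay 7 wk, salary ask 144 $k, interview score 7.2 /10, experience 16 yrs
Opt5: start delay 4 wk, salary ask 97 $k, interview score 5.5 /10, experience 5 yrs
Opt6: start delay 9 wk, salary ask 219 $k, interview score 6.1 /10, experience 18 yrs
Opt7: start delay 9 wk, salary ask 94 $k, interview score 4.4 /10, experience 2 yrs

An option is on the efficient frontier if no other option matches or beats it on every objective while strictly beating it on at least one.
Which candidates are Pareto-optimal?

Opt2, Opt4, Opt5, Opt6, Opt7

Opt1: dominated by Opt4 (start delay 7≤10, salary ask 144≤195, interview score 7.2≥6.5, experience 16≥2).
Opt2: not dominated (best start delay).
Opt3: dominated by Opt4 (start delay 7≤12, salary ask 144≤217, interview score 7.2≥6.2, experience 16≥13).
Opt4: not dominated (best interview score).
Opt5: not dominated.
Opt6: not dominated.
Opt7: not dominated (best salary ask).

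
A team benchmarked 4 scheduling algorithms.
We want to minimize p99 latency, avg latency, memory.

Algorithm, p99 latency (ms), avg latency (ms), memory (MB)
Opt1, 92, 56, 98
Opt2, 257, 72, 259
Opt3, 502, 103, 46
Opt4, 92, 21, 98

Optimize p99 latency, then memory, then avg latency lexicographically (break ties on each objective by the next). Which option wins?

First minimize p99 latency: best is 92, kept {Opt1, Opt4}.
Then minimize memory: best is 98, kept {Opt1, Opt4}.
Then minimize avg latency: best is 21, kept {Opt4}.

Opt4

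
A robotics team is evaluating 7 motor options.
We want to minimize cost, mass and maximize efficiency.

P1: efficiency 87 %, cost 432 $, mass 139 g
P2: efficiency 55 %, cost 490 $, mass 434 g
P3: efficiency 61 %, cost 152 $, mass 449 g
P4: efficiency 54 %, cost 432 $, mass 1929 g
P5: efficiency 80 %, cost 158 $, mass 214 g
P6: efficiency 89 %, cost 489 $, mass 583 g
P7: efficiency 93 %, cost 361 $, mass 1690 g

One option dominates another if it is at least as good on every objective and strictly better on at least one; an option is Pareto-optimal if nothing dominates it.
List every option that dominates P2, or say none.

P1, P5

P1: efficiency 87≥55, cost 432≤490, mass 139≤434 — dominates P2.
P5: efficiency 80≥55, cost 158≤490, mass 214≤434 — dominates P2.
Others (P3, P4, P6, P7) are each worse than P2 on at least one objective.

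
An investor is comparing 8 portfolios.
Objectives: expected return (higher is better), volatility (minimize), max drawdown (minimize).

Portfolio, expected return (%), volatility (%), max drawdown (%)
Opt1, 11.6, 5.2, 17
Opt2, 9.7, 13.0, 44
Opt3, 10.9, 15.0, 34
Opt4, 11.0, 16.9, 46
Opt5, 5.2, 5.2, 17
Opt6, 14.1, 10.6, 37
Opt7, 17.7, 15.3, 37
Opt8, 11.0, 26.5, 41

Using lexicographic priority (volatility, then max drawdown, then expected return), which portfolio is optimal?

First minimize volatility: best is 5.2, kept {Opt1, Opt5}.
Then minimize max drawdown: best is 17, kept {Opt1, Opt5}.
Then maximize expected return: best is 11.6, kept {Opt1}.

Opt1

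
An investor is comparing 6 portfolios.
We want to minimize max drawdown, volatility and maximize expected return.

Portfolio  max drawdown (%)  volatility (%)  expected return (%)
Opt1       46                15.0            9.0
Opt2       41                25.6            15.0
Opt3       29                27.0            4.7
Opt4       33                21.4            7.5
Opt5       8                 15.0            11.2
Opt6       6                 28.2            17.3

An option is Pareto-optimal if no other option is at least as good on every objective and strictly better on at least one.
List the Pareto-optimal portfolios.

Opt2, Opt5, Opt6

Opt1: dominated by Opt5 (max drawdown 8≤46, volatility 15.0≤15.0, expected return 11.2≥9.0).
Opt2: not dominated.
Opt3: dominated by Opt5 (max drawdown 8≤29, volatility 15.0≤27.0, expected return 11.2≥4.7).
Opt4: dominated by Opt5 (max drawdown 8≤33, volatility 15.0≤21.4, expected return 11.2≥7.5).
Opt5: not dominated.
Opt6: not dominated (best max drawdown).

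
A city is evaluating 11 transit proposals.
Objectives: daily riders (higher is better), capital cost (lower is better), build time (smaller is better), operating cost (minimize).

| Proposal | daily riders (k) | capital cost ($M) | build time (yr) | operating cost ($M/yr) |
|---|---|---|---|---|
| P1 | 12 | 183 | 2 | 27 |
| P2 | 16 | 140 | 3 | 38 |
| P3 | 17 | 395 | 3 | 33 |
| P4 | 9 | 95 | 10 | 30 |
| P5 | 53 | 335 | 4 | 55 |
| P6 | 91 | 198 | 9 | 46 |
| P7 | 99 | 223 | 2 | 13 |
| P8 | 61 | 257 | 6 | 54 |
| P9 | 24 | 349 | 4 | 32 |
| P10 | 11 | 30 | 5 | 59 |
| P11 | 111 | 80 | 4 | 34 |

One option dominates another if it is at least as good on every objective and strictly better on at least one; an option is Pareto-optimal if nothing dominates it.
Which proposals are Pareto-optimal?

P1, P2, P4, P7, P10, P11

P1: not dominated.
P2: not dominated.
P3: dominated by P7 (daily riders 99≥17, capital cost 223≤395, build time 2≤3, operating cost 13≤33).
P4: not dominated.
P5: dominated by P7 (daily riders 99≥53, capital cost 223≤335, build time 2≤4, operating cost 13≤55).
P6: dominated by P11 (daily riders 111≥91, capital cost 80≤198, build time 4≤9, operating cost 34≤46).
P7: not dominated (best operating cost).
P8: dominated by P7 (daily riders 99≥61, capital cost 223≤257, build time 2≤6, operating cost 13≤54).
P9: dominated by P7 (daily riders 99≥24, capital cost 223≤349, build time 2≤4, operating cost 13≤32).
P10: not dominated (best capital cost).
P11: not dominated (best daily riders).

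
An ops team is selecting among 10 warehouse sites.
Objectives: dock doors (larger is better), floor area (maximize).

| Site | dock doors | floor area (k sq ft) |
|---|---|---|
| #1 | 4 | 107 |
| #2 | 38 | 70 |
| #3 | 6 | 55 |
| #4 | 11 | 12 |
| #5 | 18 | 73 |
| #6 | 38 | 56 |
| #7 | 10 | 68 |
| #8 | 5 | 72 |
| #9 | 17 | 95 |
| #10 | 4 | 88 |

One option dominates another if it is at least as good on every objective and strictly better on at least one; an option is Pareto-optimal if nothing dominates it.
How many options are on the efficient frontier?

4

#1: not dominated (best floor area).
#2: not dominated.
#3: dominated by #2 (dock doors 38≥6, floor area 70≥55).
#4: dominated by #2 (dock doors 38≥11, floor area 70≥12).
#5: not dominated.
#6: dominated by #2 (dock doors 38≥38, floor area 70≥56).
#7: dominated by #2 (dock doors 38≥10, floor area 70≥68).
#8: dominated by #5 (dock doors 18≥5, floor area 73≥72).
#9: not dominated.
#10: dominated by #1 (dock doors 4≥4, floor area 107≥88).
Pareto-optimal: #1, #2, #5, #9 → 4.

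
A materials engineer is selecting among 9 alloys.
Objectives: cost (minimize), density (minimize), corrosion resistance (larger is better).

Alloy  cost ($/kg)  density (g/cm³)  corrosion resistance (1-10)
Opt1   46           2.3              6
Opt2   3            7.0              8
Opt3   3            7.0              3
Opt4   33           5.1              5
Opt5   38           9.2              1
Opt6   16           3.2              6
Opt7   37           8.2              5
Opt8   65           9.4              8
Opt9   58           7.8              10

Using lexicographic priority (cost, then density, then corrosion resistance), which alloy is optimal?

Opt2

First minimize cost: best is 3, kept {Opt2, Opt3}.
Then minimize density: best is 7.0, kept {Opt2, Opt3}.
Then maximize corrosion resistance: best is 8, kept {Opt2}.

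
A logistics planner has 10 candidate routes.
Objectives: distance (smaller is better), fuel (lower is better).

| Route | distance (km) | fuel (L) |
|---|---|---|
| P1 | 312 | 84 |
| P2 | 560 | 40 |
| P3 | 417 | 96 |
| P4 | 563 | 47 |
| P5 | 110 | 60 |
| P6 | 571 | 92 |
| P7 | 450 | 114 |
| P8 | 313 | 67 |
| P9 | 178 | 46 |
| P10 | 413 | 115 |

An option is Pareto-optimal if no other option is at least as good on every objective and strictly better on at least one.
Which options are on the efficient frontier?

P2, P5, P9

P1: dominated by P5 (distance 110≤312, fuel 60≤84).
P2: not dominated (best fuel).
P3: dominated by P1 (distance 312≤417, fuel 84≤96).
P4: dominated by P2 (distance 560≤563, fuel 40≤47).
P5: not dominated (best distance).
P6: dominated by P1 (distance 312≤571, fuel 84≤92).
P7: dominated by P1 (distance 312≤450, fuel 84≤114).
P8: dominated by P5 (distance 110≤313, fuel 60≤67).
P9: not dominated.
P10: dominated by P1 (distance 312≤413, fuel 84≤115).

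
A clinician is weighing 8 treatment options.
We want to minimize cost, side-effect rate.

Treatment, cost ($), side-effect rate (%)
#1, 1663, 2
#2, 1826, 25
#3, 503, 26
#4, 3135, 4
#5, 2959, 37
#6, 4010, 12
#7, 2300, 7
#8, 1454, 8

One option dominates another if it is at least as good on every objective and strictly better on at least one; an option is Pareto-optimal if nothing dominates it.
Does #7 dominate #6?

#7 vs #6: cost 2300≤4010, side-effect rate 7≤12 — #7 is at least as good on every objective with at least one strict improvement.

Yes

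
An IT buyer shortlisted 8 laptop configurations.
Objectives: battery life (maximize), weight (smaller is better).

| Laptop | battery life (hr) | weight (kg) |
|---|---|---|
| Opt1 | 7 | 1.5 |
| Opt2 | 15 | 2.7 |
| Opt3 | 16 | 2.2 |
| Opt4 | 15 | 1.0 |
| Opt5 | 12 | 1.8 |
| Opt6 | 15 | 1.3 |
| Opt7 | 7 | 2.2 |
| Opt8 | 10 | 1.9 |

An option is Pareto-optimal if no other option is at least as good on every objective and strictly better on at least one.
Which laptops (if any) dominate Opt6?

Opt4

Opt4: battery life 15≥15, weight 1.0≤1.3 — dominates Opt6.
Others (Opt1, Opt2, Opt3, Opt5, Opt7, Opt8) are each worse than Opt6 on at least one objective.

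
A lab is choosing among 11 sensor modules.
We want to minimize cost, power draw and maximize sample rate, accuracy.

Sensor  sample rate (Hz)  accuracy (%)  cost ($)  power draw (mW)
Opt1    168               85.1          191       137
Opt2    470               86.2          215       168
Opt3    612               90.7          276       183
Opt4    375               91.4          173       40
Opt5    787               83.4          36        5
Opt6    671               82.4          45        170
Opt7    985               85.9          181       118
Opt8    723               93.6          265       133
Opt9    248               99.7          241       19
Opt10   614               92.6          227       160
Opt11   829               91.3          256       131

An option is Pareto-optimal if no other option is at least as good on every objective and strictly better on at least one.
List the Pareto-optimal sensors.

Opt1: dominated by Opt4 (sample rate 375≥168, accuracy 91.4≥85.1, cost 173≤191, power draw 40≤137).
Opt2: not dominated.
Opt3: dominated by Opt8 (sample rate 723≥612, accuracy 93.6≥90.7, cost 265≤276, power draw 133≤183).
Opt4: not dominated.
Opt5: not dominated (best cost).
Opt6: dominated by Opt5 (sample rate 787≥671, accuracy 83.4≥82.4, cost 36≤45, power draw 5≤170).
Opt7: not dominated (best sample rate).
Opt8: not dominated.
Opt9: not dominated (best accuracy).
Opt10: not dominated.
Opt11: not dominated.

Opt2, Opt4, Opt5, Opt7, Opt8, Opt9, Opt10, Opt11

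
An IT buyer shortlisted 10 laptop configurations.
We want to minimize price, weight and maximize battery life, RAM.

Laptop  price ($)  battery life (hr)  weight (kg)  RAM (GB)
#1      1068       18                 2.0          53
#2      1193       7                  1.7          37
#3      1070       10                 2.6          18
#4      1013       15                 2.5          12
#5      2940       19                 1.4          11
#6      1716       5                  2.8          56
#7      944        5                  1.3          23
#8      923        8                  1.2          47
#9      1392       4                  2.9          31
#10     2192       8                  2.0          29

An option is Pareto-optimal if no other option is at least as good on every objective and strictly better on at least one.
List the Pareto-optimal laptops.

#1: not dominated.
#2: dominated by #8 (price 923≤1193, battery life 8≥7, weight 1.2≤1.7, RAM 47≥37).
#3: dominated by #1 (price 1068≤1070, battery life 18≥10, weight 2.0≤2.6, RAM 53≥18).
#4: not dominated.
#5: not dominated (best battery life).
#6: not dominated (best RAM).
#7: dominated by #8 (price 923≤944, battery life 8≥5, weight 1.2≤1.3, RAM 47≥23).
#8: not dominated (best price).
#9: dominated by #1 (price 1068≤1392, battery life 18≥4, weight 2.0≤2.9, RAM 53≥31).
#10: dominated by #1 (price 1068≤2192, battery life 18≥8, weight 2.0≤2.0, RAM 53≥29).

#1, #4, #5, #6, #8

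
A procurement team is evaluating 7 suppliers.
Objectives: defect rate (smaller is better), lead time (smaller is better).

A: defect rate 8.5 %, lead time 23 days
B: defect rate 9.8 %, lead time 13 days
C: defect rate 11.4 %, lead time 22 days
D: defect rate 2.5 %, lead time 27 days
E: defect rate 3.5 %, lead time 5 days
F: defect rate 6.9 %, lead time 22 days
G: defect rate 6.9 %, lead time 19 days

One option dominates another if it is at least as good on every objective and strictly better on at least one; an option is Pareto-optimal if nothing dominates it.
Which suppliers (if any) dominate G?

E: defect rate 3.5≤6.9, lead time 5≤19 — dominates G.
Others (A, B, C, D, F) are each worse than G on at least one objective.

E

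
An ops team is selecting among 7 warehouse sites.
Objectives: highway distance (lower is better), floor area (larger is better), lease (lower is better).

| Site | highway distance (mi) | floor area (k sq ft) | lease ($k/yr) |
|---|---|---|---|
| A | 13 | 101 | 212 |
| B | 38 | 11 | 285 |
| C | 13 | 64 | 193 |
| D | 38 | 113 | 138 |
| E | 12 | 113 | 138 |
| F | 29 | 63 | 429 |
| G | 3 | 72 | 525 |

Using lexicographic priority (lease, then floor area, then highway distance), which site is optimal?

First minimize lease: best is 138, kept {D, E}.
Then maximize floor area: best is 113, kept {D, E}.
Then minimize highway distance: best is 12, kept {E}.

E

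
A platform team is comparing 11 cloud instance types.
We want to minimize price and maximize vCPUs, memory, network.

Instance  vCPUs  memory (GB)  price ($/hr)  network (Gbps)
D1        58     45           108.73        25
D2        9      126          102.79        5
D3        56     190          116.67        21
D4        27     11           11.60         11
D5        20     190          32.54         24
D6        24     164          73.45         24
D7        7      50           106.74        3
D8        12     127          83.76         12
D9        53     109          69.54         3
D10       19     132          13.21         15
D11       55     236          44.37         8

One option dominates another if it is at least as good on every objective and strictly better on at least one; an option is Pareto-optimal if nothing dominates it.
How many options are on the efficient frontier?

D1: not dominated (best vCPUs).
D2: dominated by D5 (vCPUs 20≥9, memory 190≥126, price 32.54≤102.79, network 24≥5).
D3: not dominated.
D4: not dominated (best price).
D5: not dominated.
D6: not dominated.
D7: dominated by D2 (vCPUs 9≥7, memory 126≥50, price 102.79≤106.74, network 5≥3).
D8: dominated by D5 (vCPUs 20≥12, memory 190≥127, price 32.54≤83.76, network 24≥12).
D9: dominated by D11 (vCPUs 55≥53, memory 236≥109, price 44.37≤69.54, network 8≥3).
D10: not dominated.
D11: not dominated (best memory).
Pareto-optimal: D1, D3, D4, D5, D6, D10, D11 → 7.

7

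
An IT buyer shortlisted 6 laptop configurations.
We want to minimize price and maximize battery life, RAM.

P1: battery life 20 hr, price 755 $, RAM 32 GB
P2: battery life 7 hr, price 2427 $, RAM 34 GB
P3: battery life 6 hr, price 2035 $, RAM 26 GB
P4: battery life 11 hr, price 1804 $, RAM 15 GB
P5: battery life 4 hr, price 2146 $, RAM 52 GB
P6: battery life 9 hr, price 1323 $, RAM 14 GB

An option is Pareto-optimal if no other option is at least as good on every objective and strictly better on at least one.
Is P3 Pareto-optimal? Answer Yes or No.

P1 vs P3: battery life 20≥6, price 755≤2035, RAM 32≥26 — P1 is at least as good on every objective and strictly better on at least one, so P1 dominates P3.

No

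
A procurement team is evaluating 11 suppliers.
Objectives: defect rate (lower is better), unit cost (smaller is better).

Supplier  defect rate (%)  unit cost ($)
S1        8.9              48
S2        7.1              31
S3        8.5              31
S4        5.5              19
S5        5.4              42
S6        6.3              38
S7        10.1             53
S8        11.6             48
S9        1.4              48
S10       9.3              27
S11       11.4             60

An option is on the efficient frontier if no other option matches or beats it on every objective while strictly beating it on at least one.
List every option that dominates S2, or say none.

S4

S4: defect rate 5.5≤7.1, unit cost 19≤31 — dominates S2.
Others (S1, S3, S5, S6, S7, S8, S9, S10, S11) are each worse than S2 on at least one objective.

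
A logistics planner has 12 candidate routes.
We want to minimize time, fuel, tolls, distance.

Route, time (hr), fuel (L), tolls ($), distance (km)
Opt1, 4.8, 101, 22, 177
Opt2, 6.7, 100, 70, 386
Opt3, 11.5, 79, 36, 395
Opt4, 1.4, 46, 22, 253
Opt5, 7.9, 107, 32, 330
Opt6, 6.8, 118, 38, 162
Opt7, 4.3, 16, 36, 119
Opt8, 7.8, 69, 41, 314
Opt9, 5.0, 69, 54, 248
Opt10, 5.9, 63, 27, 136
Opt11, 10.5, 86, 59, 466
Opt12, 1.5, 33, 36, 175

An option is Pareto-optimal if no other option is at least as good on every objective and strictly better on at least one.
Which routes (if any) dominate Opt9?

Opt7, Opt12

Opt7: time 4.3≤5.0, fuel 16≤69, tolls 36≤54, distance 119≤248 — dominates Opt9.
Opt12: time 1.5≤5.0, fuel 33≤69, tolls 36≤54, distance 175≤248 — dominates Opt9.
Others (Opt1, Opt2, Opt3, Opt4, Opt5, Opt6, Opt8, Opt10, Opt11) are each worse than Opt9 on at least one objective.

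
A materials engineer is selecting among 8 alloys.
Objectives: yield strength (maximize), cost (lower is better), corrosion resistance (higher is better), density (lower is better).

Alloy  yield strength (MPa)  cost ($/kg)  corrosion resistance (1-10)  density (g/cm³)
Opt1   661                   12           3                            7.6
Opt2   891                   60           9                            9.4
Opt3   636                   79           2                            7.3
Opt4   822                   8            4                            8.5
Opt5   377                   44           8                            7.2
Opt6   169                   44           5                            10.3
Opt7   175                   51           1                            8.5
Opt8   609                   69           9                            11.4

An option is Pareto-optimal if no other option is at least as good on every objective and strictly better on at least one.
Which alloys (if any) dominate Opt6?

Opt5

Opt5: yield strength 377≥169, cost 44≤44, corrosion resistance 8≥5, density 7.2≤10.3 — dominates Opt6.
Others (Opt1, Opt2, Opt3, Opt4, Opt7, Opt8) are each worse than Opt6 on at least one objective.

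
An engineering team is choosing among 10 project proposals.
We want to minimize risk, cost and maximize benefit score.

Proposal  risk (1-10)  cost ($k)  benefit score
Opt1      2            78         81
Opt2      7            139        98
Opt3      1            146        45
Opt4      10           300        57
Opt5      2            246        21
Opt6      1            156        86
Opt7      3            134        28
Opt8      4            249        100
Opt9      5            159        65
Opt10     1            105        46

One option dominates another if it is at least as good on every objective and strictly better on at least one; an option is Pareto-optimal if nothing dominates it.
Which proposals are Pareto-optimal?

Opt1: not dominated (best cost).
Opt2: not dominated.
Opt3: dominated by Opt10 (risk 1≤1, cost 105≤146, benefit score 46≥45).
Opt4: dominated by Opt1 (risk 2≤10, cost 78≤300, benefit score 81≥57).
Opt5: dominated by Opt1 (risk 2≤2, cost 78≤246, benefit score 81≥21).
Opt6: not dominated.
Opt7: dominated by Opt1 (risk 2≤3, cost 78≤134, benefit score 81≥28).
Opt8: not dominated (best benefit score).
Opt9: dominated by Opt1 (risk 2≤5, cost 78≤159, benefit score 81≥65).
Opt10: not dominated.

Opt1, Opt2, Opt6, Opt8, Opt10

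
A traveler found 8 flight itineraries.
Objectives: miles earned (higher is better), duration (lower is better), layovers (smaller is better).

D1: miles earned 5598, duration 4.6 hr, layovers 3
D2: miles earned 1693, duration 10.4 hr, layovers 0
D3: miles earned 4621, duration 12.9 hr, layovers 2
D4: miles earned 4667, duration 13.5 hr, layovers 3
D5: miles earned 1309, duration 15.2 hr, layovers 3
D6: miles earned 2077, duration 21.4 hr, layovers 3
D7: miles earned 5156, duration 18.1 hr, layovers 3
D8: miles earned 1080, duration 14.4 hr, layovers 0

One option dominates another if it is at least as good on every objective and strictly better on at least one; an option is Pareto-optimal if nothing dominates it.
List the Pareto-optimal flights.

D1: not dominated (best miles earned).
D2: not dominated.
D3: not dominated.
D4: dominated by D1 (miles earned 5598≥4667, duration 4.6≤13.5, layovers 3≤3).
D5: dominated by D1 (miles earned 5598≥1309, duration 4.6≤15.2, layovers 3≤3).
D6: dominated by D1 (miles earned 5598≥2077, duration 4.6≤21.4, layovers 3≤3).
D7: dominated by D1 (miles earned 5598≥5156, duration 4.6≤18.1, layovers 3≤3).
D8: dominated by D2 (miles earned 1693≥1080, duration 10.4≤14.4, layovers 0≤0).

D1, D2, D3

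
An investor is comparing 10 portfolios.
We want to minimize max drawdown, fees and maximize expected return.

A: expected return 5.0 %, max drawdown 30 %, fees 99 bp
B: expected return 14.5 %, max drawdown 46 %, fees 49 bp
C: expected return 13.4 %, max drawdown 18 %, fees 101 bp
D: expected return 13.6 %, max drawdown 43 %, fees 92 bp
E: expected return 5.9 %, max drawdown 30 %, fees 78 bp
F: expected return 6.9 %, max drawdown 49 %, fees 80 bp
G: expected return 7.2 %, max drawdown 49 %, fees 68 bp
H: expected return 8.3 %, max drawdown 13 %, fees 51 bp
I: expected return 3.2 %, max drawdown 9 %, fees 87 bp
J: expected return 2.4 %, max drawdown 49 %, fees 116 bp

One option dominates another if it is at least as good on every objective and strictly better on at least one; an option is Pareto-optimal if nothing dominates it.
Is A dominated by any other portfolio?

E vs A: expected return 5.9≥5.0, max drawdown 30≤30, fees 78≤99 — E is at least as good on every objective and strictly better on at least one, so E dominates A.

Yes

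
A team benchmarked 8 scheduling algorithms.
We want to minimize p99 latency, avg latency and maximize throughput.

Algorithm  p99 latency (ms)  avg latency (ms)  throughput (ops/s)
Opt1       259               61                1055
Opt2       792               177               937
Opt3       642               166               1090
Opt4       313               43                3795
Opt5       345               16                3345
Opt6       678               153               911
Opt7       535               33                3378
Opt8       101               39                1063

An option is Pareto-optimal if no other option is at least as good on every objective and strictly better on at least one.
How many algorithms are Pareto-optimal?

4

Opt1: dominated by Opt8 (p99 latency 101≤259, avg latency 39≤61, throughput 1063≥1055).
Opt2: dominated by Opt1 (p99 latency 259≤792, avg latency 61≤177, throughput 1055≥937).
Opt3: dominated by Opt4 (p99 latency 313≤642, avg latency 43≤166, throughput 3795≥1090).
Opt4: not dominated (best throughput).
Opt5: not dominated (best avg latency).
Opt6: dominated by Opt1 (p99 latency 259≤678, avg latency 61≤153, throughput 1055≥911).
Opt7: not dominated.
Opt8: not dominated (best p99 latency).
Pareto-optimal: Opt4, Opt5, Opt7, Opt8 → 4.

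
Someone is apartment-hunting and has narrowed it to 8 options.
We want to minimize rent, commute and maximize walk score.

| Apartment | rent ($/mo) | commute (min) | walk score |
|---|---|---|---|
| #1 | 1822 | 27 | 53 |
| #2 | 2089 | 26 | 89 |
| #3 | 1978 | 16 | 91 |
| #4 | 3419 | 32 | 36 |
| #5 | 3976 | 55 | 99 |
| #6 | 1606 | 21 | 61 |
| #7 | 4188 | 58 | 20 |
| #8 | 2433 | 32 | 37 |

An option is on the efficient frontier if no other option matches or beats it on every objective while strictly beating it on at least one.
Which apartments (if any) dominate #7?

#1: rent 1822≤4188, commute 27≤58, walk score 53≥20 — dominates #7.
#2: rent 2089≤4188, commute 26≤58, walk score 89≥20 — dominates #7.
#3: rent 1978≤4188, commute 16≤58, walk score 91≥20 — dominates #7.
#4: rent 3419≤4188, commute 32≤58, walk score 36≥20 — dominates #7.
#5: rent 3976≤4188, commute 55≤58, walk score 99≥20 — dominates #7.
#6: rent 1606≤4188, commute 21≤58, walk score 61≥20 — dominates #7.
#8: rent 2433≤4188, commute 32≤58, walk score 37≥20 — dominates #7.

#1, #2, #3, #4, #5, #6, #8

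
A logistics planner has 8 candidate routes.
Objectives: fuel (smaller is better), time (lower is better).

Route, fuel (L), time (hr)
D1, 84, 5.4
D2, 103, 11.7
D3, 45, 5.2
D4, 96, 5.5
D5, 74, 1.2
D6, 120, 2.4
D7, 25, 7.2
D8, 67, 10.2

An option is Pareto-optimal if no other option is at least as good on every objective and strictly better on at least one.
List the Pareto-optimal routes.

D1: dominated by D3 (fuel 45≤84, time 5.2≤5.4).
D2: dominated by D1 (fuel 84≤103, time 5.4≤11.7).
D3: not dominated.
D4: dominated by D1 (fuel 84≤96, time 5.4≤5.5).
D5: not dominated (best time).
D6: dominated by D5 (fuel 74≤120, time 1.2≤2.4).
D7: not dominated (best fuel).
D8: dominated by D3 (fuel 45≤67, time 5.2≤10.2).

D3, D5, D7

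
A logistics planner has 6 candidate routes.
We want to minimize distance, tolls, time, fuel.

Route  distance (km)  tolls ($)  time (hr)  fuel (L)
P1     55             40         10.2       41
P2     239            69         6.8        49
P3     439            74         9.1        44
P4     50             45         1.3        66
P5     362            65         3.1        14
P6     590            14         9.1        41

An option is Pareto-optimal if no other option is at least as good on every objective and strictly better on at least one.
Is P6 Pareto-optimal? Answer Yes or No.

P1: worse on tolls (40 vs 14).
P2: worse on tolls (69 vs 14).
P3: worse on tolls (74 vs 14).
P4: worse on tolls (45 vs 14).
P5: worse on tolls (65 vs 14).
No option is at least as good as P6 on every objective and strictly better on one.

Yes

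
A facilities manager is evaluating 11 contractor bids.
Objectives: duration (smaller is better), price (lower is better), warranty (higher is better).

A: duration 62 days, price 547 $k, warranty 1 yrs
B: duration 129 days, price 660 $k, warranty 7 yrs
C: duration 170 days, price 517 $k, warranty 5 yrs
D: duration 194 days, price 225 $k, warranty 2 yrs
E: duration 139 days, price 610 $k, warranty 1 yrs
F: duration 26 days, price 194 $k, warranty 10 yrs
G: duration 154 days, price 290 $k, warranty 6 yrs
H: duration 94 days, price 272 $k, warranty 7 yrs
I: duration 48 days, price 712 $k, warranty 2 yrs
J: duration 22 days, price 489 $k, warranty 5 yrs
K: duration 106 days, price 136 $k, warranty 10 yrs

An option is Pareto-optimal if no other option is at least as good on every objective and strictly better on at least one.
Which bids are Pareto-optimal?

F, J, K

A: dominated by F (duration 26≤62, price 194≤547, warranty 10≥1).
B: dominated by F (duration 26≤129, price 194≤660, warranty 10≥7).
C: dominated by F (duration 26≤170, price 194≤517, warranty 10≥5).
D: dominated by F (duration 26≤194, price 194≤225, warranty 10≥2).
E: dominated by A (duration 62≤139, price 547≤610, warranty 1≥1).
F: not dominated.
G: dominated by F (duration 26≤154, price 194≤290, warranty 10≥6).
H: dominated by F (duration 26≤94, price 194≤272, warranty 10≥7).
I: dominated by F (duration 26≤48, price 194≤712, warranty 10≥2).
J: not dominated (best duration).
K: not dominated (best price).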